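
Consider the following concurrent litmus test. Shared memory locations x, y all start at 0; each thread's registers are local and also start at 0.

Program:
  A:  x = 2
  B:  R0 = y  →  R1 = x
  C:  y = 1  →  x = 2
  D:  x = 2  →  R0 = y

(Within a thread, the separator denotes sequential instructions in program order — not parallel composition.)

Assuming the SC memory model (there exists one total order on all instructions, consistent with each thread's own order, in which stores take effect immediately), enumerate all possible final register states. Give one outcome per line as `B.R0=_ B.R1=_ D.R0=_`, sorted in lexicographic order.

outcome vector order: (B.R0,B.R1,D.R0)
|SC outcomes| = 7

B.R0=0 B.R1=0 D.R0=0
B.R0=0 B.R1=0 D.R0=1
B.R0=0 B.R1=2 D.R0=0
B.R0=0 B.R1=2 D.R0=1
B.R0=1 B.R1=0 D.R0=1
B.R0=1 B.R1=2 D.R0=0
B.R0=1 B.R1=2 D.R0=1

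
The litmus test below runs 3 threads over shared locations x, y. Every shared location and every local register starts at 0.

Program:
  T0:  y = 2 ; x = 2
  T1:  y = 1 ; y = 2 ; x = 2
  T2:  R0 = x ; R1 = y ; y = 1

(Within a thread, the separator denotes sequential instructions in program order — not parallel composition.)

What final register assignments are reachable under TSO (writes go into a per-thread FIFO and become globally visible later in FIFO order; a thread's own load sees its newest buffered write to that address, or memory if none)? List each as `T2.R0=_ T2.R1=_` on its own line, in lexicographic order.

T2.R0=0 T2.R1=0
T2.R0=0 T2.R1=1
T2.R0=0 T2.R1=2
T2.R0=2 T2.R1=1
T2.R0=2 T2.R1=2

outcome vector order: (T2.R0,T2.R1)
|TSO outcomes| = 5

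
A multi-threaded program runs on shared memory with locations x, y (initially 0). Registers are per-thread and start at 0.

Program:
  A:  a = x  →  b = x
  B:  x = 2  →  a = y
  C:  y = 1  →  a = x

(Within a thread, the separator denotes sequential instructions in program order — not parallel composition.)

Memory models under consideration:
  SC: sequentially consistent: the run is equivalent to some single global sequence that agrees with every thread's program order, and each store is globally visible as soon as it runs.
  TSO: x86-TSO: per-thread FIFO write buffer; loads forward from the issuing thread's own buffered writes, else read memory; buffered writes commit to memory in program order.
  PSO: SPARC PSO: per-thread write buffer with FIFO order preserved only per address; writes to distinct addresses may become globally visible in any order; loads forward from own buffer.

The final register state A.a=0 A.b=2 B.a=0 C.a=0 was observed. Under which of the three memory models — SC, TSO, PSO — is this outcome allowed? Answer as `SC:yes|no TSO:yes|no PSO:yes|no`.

outcome vector order: (A.a,A.b,B.a,C.a)
SC: 9 outcomes — {0/0/0/2, 0/0/1/0, 0/0/1/2, 0/2/0/2, 0/2/1/0, 0/2/1/2, 2/2/0/2, 2/2/1/0, 2/2/1/2}
TSO: 12 outcomes — {0/0/0/0, 0/0/0/2, 0/0/1/0, 0/0/1/2, 0/2/0/0, 0/2/0/2, 0/2/1/0, 0/2/1/2, 2/2/0/0, 2/2/0/2, 2/2/1/0, 2/2/1/2}
PSO: 12 outcomes — {0/0/0/0, 0/0/0/2, 0/0/1/0, 0/0/1/2, 0/2/0/0, 0/2/0/2, 0/2/1/0, 0/2/1/2, 2/2/0/0, 2/2/0/2, 2/2/1/0, 2/2/1/2}
target 0/2/0/0 ∈ {TSO,PSO}

SC:no TSO:yes PSO:yes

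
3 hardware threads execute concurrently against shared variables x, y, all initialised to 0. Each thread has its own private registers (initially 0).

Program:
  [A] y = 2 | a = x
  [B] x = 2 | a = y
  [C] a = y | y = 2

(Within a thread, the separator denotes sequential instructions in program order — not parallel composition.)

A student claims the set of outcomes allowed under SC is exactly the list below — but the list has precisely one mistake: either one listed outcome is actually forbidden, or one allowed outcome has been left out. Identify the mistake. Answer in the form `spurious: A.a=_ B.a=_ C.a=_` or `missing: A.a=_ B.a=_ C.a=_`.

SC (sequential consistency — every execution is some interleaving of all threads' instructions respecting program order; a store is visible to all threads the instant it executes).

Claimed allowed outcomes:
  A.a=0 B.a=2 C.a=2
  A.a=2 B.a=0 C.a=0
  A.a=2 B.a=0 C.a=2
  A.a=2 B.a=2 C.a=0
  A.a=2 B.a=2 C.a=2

missing: A.a=0 B.a=2 C.a=0

outcome vector order: (A.a,B.a,C.a)
SC: 6 outcomes — {020, 022, 200, 202, 220, 222}
SC∖claimed = {020}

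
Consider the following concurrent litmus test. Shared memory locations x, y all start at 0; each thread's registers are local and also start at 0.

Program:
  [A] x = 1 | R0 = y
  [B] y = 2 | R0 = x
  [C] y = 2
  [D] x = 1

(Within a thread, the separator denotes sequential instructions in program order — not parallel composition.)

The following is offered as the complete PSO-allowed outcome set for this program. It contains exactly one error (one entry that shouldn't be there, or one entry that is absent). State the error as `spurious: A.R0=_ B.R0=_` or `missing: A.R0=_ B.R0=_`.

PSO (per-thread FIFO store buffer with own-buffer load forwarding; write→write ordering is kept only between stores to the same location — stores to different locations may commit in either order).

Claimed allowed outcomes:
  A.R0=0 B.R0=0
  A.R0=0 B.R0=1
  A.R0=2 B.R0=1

missing: A.R0=2 B.R0=0

outcome vector order: (A.R0,B.R0)
under PSO → 0/0 0/1 2/0 2/1
PSO∖claimed = {2/0}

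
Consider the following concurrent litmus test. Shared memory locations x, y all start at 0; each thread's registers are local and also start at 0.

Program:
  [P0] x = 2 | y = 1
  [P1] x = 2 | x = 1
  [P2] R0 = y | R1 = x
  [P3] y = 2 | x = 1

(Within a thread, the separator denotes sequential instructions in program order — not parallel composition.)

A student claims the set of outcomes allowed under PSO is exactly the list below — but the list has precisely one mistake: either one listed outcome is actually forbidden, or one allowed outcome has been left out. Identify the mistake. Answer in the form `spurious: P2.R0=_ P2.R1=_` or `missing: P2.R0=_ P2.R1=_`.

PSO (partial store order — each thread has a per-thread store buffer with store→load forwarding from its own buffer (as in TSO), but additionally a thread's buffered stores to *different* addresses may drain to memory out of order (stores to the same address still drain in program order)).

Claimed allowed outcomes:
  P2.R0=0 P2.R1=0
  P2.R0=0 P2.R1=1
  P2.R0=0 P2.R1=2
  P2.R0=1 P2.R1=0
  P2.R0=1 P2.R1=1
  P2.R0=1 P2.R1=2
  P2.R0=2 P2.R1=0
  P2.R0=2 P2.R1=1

missing: P2.R0=2 P2.R1=2

outcome vector order: (P2.R0,P2.R1)
PSO: 9 outcomes — {0/0; 0/1; 0/2; 1/0; 1/1; 1/2; 2/0; 2/1; 2/2}
PSO∖claimed = {2/2}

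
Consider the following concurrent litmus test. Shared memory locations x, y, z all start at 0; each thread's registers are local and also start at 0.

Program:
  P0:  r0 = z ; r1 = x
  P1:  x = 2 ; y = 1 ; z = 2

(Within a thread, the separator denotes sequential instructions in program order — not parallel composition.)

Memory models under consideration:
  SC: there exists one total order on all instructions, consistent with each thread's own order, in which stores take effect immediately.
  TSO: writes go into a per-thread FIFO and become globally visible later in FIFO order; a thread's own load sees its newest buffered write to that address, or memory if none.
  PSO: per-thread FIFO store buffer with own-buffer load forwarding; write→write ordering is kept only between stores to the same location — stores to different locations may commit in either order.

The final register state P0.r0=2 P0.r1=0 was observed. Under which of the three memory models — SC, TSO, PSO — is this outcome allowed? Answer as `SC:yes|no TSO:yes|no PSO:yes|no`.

SC:no TSO:no PSO:yes

outcome vector order: (P0.r0,P0.r1)
under SC → 0/0; 0/2; 2/2
under TSO → 0/0; 0/2; 2/2
under PSO → 0/0; 0/2; 2/0; 2/2
target 2/0 ∈ {PSO}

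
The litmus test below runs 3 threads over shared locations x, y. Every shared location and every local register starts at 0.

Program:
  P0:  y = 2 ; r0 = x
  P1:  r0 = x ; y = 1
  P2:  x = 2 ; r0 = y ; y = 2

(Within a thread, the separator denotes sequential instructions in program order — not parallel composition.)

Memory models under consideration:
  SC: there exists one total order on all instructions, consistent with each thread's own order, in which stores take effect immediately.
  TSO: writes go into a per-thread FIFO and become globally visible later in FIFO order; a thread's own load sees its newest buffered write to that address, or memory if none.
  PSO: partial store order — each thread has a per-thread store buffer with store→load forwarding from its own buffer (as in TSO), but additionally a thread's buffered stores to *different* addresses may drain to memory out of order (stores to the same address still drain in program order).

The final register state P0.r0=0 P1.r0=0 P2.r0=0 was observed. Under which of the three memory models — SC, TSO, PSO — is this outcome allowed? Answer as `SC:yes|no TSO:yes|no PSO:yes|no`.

SC:no TSO:yes PSO:yes

outcome vector order: (P0.r0,P1.r0,P2.r0)
SC (10): <0 0 1> <0 0 2> <0 2 1> <0 2 2> <2 0 0> <2 0 1> <2 0 2> <2 2 0> <2 2 1> <2 2 2>
TSO (12): <0 0 0> <0 0 1> <0 0 2> <0 2 0> <0 2 1> <0 2 2> <2 0 0> <2 0 1> <2 0 2> <2 2 0> <2 2 1> <2 2 2>
PSO (12): <0 0 0> <0 0 1> <0 0 2> <0 2 0> <0 2 1> <0 2 2> <2 0 0> <2 0 1> <2 0 2> <2 2 0> <2 2 1> <2 2 2>
target <0 0 0> ∈ {TSO,PSO}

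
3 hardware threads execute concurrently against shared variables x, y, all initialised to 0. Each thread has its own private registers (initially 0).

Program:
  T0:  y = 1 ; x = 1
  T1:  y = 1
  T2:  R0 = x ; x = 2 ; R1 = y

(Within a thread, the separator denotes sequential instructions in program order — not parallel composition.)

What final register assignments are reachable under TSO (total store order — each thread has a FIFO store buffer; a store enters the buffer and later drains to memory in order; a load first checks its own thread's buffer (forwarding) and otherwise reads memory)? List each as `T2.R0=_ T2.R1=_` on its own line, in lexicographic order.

outcome vector order: (T2.R0,T2.R1)
|TSO outcomes| = 3

T2.R0=0 T2.R1=0
T2.R0=0 T2.R1=1
T2.R0=1 T2.R1=1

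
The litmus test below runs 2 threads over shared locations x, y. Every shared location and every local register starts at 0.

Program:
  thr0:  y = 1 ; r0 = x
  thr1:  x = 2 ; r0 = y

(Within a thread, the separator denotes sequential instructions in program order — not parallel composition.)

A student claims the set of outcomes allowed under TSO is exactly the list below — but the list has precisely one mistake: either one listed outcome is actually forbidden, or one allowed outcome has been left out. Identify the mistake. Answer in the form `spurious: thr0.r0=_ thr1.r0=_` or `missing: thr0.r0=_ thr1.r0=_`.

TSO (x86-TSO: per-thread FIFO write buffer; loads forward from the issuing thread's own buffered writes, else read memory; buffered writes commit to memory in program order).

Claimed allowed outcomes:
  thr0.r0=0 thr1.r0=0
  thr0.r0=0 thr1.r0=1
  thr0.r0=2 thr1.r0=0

missing: thr0.r0=2 thr1.r0=1

outcome vector order: (thr0.r0,thr1.r0)
TSO: 4 outcomes — {<0 0> <0 1> <2 0> <2 1>}
TSO∖claimed = {<2 1>}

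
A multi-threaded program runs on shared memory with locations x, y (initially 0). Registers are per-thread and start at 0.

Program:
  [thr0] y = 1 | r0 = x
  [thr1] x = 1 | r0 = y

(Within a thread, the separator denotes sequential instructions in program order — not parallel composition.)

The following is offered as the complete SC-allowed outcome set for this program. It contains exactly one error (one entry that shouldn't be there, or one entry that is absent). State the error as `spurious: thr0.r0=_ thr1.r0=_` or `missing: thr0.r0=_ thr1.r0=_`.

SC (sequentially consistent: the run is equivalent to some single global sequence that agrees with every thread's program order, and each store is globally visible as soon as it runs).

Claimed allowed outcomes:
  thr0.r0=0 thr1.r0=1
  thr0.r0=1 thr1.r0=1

missing: thr0.r0=1 thr1.r0=0

outcome vector order: (thr0.r0,thr1.r0)
SC (3): <0 1>, <1 0>, <1 1>
SC∖claimed = {<1 0>}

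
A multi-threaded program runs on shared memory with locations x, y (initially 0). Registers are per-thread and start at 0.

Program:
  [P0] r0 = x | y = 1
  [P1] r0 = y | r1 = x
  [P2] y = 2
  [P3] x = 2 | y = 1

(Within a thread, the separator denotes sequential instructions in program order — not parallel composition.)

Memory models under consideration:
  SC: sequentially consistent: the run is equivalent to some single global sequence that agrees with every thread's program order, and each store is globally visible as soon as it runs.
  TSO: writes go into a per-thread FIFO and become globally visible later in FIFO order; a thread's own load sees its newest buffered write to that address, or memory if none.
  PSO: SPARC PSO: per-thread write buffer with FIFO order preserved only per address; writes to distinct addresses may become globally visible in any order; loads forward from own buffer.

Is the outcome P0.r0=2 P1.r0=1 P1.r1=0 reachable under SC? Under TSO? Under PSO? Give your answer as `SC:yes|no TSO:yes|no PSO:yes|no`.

outcome vector order: (P0.r0,P1.r0,P1.r1)
under SC → 000 002 010 012 020 022 200 202 212 220 222
under TSO → 000 002 010 012 020 022 200 202 212 220 222
under PSO → 000 002 010 012 020 022 200 202 210 212 220 222
target 210 ∈ {PSO}

SC:no TSO:no PSO:yes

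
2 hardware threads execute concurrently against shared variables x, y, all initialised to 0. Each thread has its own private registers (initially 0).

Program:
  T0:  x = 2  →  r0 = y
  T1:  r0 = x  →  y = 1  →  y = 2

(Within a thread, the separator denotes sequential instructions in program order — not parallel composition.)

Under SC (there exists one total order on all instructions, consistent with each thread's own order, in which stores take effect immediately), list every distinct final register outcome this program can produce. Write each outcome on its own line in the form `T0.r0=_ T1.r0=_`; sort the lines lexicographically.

outcome vector order: (T0.r0,T1.r0)
|SC outcomes| = 6

T0.r0=0 T1.r0=0
T0.r0=0 T1.r0=2
T0.r0=1 T1.r0=0
T0.r0=1 T1.r0=2
T0.r0=2 T1.r0=0
T0.r0=2 T1.r0=2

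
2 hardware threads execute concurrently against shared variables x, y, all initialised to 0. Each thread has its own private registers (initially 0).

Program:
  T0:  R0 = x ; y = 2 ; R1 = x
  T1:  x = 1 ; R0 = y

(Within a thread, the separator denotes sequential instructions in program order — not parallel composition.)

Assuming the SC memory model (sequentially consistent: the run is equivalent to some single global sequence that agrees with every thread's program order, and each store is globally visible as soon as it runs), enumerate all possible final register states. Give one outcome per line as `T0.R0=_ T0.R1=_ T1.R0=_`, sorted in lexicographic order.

T0.R0=0 T0.R1=0 T1.R0=2
T0.R0=0 T0.R1=1 T1.R0=0
T0.R0=0 T0.R1=1 T1.R0=2
T0.R0=1 T0.R1=1 T1.R0=0
T0.R0=1 T0.R1=1 T1.R0=2

outcome vector order: (T0.R0,T0.R1,T1.R0)
|SC outcomes| = 5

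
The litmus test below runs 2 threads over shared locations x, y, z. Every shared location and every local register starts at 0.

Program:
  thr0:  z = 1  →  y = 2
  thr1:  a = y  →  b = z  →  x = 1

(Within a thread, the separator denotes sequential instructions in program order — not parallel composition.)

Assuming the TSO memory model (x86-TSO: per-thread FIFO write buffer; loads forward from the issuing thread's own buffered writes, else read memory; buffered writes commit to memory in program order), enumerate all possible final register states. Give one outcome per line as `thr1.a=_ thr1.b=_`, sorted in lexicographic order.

thr1.a=0 thr1.b=0
thr1.a=0 thr1.b=1
thr1.a=2 thr1.b=1

outcome vector order: (thr1.a,thr1.b)
|TSO outcomes| = 3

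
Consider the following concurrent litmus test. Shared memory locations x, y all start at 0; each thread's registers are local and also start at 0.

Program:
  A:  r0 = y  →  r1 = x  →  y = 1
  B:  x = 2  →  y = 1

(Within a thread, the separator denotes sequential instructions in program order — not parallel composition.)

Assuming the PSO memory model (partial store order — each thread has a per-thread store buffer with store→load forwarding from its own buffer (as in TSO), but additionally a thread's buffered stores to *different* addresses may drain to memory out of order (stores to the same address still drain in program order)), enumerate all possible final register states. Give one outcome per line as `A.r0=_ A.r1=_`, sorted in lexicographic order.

A.r0=0 A.r1=0
A.r0=0 A.r1=2
A.r0=1 A.r1=0
A.r0=1 A.r1=2

outcome vector order: (A.r0,A.r1)
|PSO outcomes| = 4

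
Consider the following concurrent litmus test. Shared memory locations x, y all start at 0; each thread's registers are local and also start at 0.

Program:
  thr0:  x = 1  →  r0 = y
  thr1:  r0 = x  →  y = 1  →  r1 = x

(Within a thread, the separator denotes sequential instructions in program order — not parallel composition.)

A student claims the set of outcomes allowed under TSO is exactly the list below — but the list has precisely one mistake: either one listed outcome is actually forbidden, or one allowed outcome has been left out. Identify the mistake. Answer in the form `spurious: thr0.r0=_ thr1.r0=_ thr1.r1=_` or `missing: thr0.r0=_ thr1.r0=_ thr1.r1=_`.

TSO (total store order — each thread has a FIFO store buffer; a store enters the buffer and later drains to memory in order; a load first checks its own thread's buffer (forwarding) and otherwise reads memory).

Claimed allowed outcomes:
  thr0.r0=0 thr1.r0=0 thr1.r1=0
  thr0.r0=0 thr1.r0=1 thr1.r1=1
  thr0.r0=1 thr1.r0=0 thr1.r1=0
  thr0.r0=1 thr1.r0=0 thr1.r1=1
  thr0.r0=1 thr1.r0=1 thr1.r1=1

outcome vector order: (thr0.r0,thr1.r0,thr1.r1)
[TSO] allowed = {000 001 011 100 101 111}
TSO∖claimed = {001}

missing: thr0.r0=0 thr1.r0=0 thr1.r1=1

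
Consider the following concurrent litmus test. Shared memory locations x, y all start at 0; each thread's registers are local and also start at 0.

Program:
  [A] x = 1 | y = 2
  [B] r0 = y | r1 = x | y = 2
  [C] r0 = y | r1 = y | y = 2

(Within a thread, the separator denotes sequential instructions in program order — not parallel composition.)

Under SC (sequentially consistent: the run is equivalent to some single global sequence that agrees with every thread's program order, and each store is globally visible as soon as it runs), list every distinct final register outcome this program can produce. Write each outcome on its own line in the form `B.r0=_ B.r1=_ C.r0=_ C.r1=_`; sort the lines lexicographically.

B.r0=0 B.r1=0 C.r0=0 C.r1=0
B.r0=0 B.r1=0 C.r0=0 C.r1=2
B.r0=0 B.r1=0 C.r0=2 C.r1=2
B.r0=0 B.r1=1 C.r0=0 C.r1=0
B.r0=0 B.r1=1 C.r0=0 C.r1=2
B.r0=0 B.r1=1 C.r0=2 C.r1=2
B.r0=2 B.r1=0 C.r0=0 C.r1=0
B.r0=2 B.r1=1 C.r0=0 C.r1=0
B.r0=2 B.r1=1 C.r0=0 C.r1=2
B.r0=2 B.r1=1 C.r0=2 C.r1=2

outcome vector order: (B.r0,B.r1,C.r0,C.r1)
|SC outcomes| = 10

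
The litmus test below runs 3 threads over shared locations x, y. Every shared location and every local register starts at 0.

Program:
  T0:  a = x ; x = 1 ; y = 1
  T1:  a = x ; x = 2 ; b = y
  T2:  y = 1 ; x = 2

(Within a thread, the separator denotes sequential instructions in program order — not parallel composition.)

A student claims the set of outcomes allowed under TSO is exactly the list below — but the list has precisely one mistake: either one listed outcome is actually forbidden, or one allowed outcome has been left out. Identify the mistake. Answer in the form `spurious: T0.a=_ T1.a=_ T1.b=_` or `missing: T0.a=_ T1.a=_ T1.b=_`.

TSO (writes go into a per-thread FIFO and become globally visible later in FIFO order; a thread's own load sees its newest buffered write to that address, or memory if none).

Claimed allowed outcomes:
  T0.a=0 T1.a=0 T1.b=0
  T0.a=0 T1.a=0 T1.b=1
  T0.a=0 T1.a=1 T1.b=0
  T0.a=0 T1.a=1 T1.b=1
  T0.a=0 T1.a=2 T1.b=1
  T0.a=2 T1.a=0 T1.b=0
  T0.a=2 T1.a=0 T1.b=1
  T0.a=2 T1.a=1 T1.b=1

outcome vector order: (T0.a,T1.a,T1.b)
TSO: 9 outcomes — {(0,0,0); (0,0,1); (0,1,0); (0,1,1); (0,2,1); (2,0,0); (2,0,1); (2,1,1); (2,2,1)}
TSO∖claimed = {(2,2,1)}

missing: T0.a=2 T1.a=2 T1.b=1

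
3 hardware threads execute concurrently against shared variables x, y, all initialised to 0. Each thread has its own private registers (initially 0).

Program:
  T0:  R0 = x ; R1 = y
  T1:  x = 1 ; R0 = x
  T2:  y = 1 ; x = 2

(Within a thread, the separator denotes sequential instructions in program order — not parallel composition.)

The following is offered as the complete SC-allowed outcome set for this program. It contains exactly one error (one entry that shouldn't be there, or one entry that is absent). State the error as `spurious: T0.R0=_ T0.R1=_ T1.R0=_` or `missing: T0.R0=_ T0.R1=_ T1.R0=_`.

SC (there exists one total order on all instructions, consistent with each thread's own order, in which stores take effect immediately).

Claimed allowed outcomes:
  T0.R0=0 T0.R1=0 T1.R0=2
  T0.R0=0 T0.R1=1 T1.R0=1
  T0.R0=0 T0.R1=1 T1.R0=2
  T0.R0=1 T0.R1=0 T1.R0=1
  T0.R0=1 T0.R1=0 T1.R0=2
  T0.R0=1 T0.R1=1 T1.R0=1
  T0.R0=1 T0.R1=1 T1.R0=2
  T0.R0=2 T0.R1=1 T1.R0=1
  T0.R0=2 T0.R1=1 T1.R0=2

missing: T0.R0=0 T0.R1=0 T1.R0=1

outcome vector order: (T0.R0,T0.R1,T1.R0)
SC: 10 outcomes — {0/0/1 0/0/2 0/1/1 0/1/2 1/0/1 1/0/2 1/1/1 1/1/2 2/1/1 2/1/2}
SC∖claimed = {0/0/1}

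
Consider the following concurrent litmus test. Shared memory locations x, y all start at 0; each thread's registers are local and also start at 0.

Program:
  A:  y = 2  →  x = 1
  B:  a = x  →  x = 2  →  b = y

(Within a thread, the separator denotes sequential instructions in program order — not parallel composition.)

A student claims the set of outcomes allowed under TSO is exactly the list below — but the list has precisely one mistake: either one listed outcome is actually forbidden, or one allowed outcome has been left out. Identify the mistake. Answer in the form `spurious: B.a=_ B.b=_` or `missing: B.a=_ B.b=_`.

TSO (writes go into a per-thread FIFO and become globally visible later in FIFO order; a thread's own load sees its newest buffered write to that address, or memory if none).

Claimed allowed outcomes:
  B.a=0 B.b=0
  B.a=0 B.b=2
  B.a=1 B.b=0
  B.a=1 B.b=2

outcome vector order: (B.a,B.b)
TSO: 3 outcomes — {<0 0>, <0 2>, <1 2>}
claimed∖TSO = {<1 0>}

spurious: B.a=1 B.b=0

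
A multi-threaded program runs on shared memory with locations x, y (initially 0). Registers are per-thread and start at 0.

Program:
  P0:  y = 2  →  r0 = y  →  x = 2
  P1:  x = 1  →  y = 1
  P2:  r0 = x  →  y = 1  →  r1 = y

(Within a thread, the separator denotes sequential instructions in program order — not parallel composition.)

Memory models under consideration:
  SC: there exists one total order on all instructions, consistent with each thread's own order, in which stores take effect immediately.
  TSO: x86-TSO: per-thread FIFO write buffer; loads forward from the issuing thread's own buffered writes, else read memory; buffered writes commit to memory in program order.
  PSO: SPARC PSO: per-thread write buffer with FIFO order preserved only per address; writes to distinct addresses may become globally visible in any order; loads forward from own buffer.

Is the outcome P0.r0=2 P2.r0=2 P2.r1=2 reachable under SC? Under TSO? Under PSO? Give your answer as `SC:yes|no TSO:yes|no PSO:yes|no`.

outcome vector order: (P0.r0,P2.r0,P2.r1)
SC (10): 1/0/1, 1/0/2, 1/1/1, 1/1/2, 1/2/1, 2/0/1, 2/0/2, 2/1/1, 2/1/2, 2/2/1
TSO (10): 1/0/1, 1/0/2, 1/1/1, 1/1/2, 1/2/1, 2/0/1, 2/0/2, 2/1/1, 2/1/2, 2/2/1
PSO (11): 1/0/1, 1/0/2, 1/1/1, 1/1/2, 1/2/1, 2/0/1, 2/0/2, 2/1/1, 2/1/2, 2/2/1, 2/2/2
target 2/2/2 ∈ {PSO}

SC:no TSO:no PSO:yes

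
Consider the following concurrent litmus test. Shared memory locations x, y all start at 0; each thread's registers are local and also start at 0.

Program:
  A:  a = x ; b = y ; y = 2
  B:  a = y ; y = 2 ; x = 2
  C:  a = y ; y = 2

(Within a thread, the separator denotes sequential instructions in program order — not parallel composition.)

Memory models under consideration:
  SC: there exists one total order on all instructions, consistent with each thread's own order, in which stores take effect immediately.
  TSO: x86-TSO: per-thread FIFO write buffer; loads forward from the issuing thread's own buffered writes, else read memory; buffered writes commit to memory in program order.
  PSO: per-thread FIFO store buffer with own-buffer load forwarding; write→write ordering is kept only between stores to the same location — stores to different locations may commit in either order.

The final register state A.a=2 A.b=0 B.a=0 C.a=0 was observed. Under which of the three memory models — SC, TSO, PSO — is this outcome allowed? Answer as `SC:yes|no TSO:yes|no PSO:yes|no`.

outcome vector order: (A.a,A.b,B.a,C.a)
under SC → 0000 0002 0020 0022 0200 0202 0220 2200 2202 2220
under TSO → 0000 0002 0020 0022 0200 0202 0220 2200 2202 2220
under PSO → 0000 0002 0020 0022 0200 0202 0220 2000 2002 2200 2202 2220
target 2000 ∈ {PSO}

SC:no TSO:no PSO:yes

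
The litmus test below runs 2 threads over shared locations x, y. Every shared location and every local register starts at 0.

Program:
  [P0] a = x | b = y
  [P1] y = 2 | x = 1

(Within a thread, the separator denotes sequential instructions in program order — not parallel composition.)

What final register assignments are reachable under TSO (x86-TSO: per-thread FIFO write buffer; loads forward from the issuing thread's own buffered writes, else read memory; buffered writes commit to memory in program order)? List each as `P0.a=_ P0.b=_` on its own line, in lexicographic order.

P0.a=0 P0.b=0
P0.a=0 P0.b=2
P0.a=1 P0.b=2

outcome vector order: (P0.a,P0.b)
|TSO outcomes| = 3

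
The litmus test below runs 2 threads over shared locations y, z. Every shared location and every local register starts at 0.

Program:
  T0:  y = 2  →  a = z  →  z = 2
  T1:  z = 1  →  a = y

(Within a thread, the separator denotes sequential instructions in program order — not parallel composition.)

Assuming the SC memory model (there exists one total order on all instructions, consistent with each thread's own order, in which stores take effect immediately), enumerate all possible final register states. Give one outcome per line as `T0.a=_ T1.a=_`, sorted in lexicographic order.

outcome vector order: (T0.a,T1.a)
|SC outcomes| = 3

T0.a=0 T1.a=2
T0.a=1 T1.a=0
T0.a=1 T1.a=2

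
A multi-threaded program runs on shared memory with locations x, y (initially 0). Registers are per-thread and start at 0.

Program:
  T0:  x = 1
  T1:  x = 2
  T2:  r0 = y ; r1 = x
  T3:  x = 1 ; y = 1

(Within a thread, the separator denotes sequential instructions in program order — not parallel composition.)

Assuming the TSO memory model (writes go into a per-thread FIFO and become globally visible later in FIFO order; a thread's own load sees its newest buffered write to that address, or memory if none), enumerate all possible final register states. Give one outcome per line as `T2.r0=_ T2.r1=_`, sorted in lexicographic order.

outcome vector order: (T2.r0,T2.r1)
|TSO outcomes| = 5

T2.r0=0 T2.r1=0
T2.r0=0 T2.r1=1
T2.r0=0 T2.r1=2
T2.r0=1 T2.r1=1
T2.r0=1 T2.r1=2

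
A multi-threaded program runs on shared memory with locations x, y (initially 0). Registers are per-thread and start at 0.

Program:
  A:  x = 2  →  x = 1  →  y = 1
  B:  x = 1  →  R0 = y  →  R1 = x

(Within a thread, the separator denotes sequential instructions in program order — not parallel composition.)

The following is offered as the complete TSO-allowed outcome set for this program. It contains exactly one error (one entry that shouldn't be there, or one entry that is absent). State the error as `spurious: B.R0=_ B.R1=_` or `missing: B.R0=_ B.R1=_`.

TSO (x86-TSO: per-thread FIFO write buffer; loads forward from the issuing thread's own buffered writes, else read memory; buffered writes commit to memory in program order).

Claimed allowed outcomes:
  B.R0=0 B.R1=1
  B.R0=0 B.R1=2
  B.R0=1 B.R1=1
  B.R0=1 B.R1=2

outcome vector order: (B.R0,B.R1)
under TSO → (0,1); (0,2); (1,1)
claimed∖TSO = {(1,2)}

spurious: B.R0=1 B.R1=2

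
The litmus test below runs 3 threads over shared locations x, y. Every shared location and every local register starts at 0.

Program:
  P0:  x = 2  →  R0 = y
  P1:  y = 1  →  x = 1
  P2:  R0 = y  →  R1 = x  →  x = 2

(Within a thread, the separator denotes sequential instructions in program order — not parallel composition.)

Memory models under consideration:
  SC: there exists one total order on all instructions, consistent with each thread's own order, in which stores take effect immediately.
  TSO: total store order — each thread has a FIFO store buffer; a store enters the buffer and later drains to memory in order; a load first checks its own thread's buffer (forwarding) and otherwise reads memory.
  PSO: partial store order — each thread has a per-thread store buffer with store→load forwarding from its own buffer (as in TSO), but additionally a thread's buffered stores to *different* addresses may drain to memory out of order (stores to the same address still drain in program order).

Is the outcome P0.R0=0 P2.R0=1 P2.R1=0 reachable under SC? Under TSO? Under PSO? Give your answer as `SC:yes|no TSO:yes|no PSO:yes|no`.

outcome vector order: (P0.R0,P2.R0,P2.R1)
under SC → <0 0 0> <0 0 1> <0 0 2> <0 1 1> <0 1 2> <1 0 0> <1 0 1> <1 0 2> <1 1 0> <1 1 1> <1 1 2>
under TSO → <0 0 0> <0 0 1> <0 0 2> <0 1 0> <0 1 1> <0 1 2> <1 0 0> <1 0 1> <1 0 2> <1 1 0> <1 1 1> <1 1 2>
under PSO → <0 0 0> <0 0 1> <0 0 2> <0 1 0> <0 1 1> <0 1 2> <1 0 0> <1 0 1> <1 0 2> <1 1 0> <1 1 1> <1 1 2>
target <0 1 0> ∈ {TSO,PSO}

SC:no TSO:yes PSO:yes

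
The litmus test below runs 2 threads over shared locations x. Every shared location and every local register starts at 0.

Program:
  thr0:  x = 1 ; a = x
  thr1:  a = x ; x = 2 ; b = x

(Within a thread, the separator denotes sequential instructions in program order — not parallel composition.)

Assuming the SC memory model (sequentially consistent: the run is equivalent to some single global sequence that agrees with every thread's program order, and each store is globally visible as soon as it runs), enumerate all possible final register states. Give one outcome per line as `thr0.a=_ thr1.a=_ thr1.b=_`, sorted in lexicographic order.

thr0.a=1 thr1.a=0 thr1.b=1
thr0.a=1 thr1.a=0 thr1.b=2
thr0.a=1 thr1.a=1 thr1.b=2
thr0.a=2 thr1.a=0 thr1.b=2
thr0.a=2 thr1.a=1 thr1.b=2

outcome vector order: (thr0.a,thr1.a,thr1.b)
|SC outcomes| = 5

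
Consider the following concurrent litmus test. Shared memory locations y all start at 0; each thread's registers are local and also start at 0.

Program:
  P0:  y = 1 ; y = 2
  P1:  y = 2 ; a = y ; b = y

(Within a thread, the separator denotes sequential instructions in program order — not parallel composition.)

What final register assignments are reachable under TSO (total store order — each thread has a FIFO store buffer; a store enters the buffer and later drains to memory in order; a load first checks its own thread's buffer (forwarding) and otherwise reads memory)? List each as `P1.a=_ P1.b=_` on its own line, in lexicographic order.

outcome vector order: (P1.a,P1.b)
|TSO outcomes| = 4

P1.a=1 P1.b=1
P1.a=1 P1.b=2
P1.a=2 P1.b=1
P1.a=2 P1.b=2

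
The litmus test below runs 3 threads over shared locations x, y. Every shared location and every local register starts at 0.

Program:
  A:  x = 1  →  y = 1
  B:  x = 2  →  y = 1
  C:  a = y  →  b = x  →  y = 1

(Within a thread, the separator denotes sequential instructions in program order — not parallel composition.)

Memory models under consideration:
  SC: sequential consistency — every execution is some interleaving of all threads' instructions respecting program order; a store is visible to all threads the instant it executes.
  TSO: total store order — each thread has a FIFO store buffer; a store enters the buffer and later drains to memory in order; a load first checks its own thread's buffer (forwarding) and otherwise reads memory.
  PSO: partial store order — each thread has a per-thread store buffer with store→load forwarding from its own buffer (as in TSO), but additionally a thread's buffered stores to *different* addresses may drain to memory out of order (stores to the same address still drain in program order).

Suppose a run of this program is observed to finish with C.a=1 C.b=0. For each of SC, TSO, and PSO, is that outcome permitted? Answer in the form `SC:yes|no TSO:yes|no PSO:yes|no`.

SC:no TSO:no PSO:yes

outcome vector order: (C.a,C.b)
[SC] allowed = {00 01 02 11 12}
[TSO] allowed = {00 01 02 11 12}
[PSO] allowed = {00 01 02 10 11 12}
target 10 ∈ {PSO}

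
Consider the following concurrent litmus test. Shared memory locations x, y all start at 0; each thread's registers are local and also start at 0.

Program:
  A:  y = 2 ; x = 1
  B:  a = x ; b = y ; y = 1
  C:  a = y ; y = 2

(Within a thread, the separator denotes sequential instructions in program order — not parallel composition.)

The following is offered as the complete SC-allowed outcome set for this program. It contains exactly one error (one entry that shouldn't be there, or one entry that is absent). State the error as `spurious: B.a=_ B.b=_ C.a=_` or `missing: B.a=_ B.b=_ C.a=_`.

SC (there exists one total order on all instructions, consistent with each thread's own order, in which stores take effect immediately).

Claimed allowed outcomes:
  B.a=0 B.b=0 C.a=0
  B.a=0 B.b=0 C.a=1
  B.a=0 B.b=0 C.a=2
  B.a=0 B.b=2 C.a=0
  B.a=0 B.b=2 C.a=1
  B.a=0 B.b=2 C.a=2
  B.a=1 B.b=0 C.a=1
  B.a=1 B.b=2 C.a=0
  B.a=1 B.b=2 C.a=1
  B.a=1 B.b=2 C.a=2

spurious: B.a=1 B.b=0 C.a=1

outcome vector order: (B.a,B.b,C.a)
SC: 9 outcomes — {000, 001, 002, 020, 021, 022, 120, 121, 122}
claimed∖SC = {101}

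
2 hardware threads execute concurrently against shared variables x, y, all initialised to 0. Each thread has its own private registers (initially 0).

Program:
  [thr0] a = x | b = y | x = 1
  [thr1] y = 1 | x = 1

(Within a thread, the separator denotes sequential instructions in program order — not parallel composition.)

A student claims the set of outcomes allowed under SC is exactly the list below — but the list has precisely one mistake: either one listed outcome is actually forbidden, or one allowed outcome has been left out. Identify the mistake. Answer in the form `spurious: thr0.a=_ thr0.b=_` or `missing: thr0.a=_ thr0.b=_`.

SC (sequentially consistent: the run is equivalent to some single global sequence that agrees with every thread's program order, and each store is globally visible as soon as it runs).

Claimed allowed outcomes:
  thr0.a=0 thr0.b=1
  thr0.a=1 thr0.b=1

missing: thr0.a=0 thr0.b=0

outcome vector order: (thr0.a,thr0.b)
[SC] allowed = {(0,0); (0,1); (1,1)}
SC∖claimed = {(0,0)}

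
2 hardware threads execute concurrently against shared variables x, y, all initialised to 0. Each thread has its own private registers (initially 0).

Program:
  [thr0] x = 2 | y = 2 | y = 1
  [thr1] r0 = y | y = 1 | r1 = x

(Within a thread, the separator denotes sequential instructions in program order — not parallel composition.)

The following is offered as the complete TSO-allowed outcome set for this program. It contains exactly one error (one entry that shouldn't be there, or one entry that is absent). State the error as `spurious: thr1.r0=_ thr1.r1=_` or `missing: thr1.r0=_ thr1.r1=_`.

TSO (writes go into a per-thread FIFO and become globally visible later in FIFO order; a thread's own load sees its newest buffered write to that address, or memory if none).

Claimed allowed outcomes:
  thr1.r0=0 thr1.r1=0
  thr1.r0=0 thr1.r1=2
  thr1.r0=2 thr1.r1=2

outcome vector order: (thr1.r0,thr1.r1)
under TSO → (0,0); (0,2); (1,2); (2,2)
TSO∖claimed = {(1,2)}

missing: thr1.r0=1 thr1.r1=2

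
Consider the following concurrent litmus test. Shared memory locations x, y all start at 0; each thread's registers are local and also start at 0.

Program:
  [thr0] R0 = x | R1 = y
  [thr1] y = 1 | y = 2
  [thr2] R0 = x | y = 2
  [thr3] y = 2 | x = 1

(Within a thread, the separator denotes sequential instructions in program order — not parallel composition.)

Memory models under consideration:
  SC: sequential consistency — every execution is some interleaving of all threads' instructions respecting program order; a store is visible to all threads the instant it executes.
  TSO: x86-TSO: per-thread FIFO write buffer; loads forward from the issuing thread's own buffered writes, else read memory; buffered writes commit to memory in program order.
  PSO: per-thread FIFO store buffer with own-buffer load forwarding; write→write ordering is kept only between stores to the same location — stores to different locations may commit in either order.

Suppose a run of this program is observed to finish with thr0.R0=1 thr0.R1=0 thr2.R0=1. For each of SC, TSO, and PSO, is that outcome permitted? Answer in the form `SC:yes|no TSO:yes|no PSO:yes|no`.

SC:no TSO:no PSO:yes

outcome vector order: (thr0.R0,thr0.R1,thr2.R0)
SC: 10 outcomes — {0/0/0, 0/0/1, 0/1/0, 0/1/1, 0/2/0, 0/2/1, 1/1/0, 1/1/1, 1/2/0, 1/2/1}
TSO: 10 outcomes — {0/0/0, 0/0/1, 0/1/0, 0/1/1, 0/2/0, 0/2/1, 1/1/0, 1/1/1, 1/2/0, 1/2/1}
PSO: 12 outcomes — {0/0/0, 0/0/1, 0/1/0, 0/1/1, 0/2/0, 0/2/1, 1/0/0, 1/0/1, 1/1/0, 1/1/1, 1/2/0, 1/2/1}
target 1/0/1 ∈ {PSO}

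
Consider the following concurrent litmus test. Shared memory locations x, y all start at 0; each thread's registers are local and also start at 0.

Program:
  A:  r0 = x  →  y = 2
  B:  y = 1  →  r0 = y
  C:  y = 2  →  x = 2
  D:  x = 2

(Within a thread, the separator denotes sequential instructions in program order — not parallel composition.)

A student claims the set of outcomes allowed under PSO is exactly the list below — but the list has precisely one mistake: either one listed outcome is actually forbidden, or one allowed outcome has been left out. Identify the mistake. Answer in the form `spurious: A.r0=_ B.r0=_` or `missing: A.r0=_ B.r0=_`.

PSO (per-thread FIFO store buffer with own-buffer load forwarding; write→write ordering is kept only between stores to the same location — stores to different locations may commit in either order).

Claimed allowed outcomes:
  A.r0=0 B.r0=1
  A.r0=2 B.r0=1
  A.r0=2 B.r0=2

outcome vector order: (A.r0,B.r0)
PSO (4): (0,1), (0,2), (2,1), (2,2)
PSO∖claimed = {(0,2)}

missing: A.r0=0 B.r0=2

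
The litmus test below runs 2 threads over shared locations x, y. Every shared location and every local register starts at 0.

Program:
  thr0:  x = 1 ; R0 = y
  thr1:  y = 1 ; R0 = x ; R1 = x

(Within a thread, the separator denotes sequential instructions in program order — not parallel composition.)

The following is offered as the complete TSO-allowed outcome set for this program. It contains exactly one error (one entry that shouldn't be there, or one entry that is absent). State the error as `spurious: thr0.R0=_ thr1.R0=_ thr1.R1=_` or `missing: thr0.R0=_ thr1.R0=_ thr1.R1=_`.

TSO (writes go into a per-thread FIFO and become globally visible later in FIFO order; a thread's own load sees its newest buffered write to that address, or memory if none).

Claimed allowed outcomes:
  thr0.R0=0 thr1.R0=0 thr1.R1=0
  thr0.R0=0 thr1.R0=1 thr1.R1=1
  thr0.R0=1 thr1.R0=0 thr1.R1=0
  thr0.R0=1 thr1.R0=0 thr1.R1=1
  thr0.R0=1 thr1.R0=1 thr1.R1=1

outcome vector order: (thr0.R0,thr1.R0,thr1.R1)
TSO: 6 outcomes — {000 001 011 100 101 111}
TSO∖claimed = {001}

missing: thr0.R0=0 thr1.R0=0 thr1.R1=1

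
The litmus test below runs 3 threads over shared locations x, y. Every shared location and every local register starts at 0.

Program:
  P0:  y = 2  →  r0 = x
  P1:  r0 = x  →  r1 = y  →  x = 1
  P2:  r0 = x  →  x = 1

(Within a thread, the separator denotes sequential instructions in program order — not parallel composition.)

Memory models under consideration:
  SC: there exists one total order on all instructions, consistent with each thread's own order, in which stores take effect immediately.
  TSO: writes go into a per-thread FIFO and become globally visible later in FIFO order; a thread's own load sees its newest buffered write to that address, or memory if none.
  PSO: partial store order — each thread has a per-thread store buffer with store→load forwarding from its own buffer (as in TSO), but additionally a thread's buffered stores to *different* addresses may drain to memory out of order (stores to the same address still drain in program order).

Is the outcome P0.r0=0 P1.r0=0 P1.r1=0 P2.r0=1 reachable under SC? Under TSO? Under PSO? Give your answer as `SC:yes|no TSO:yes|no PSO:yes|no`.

SC:yes TSO:yes PSO:yes

outcome vector order: (P0.r0,P1.r0,P1.r1,P2.r0)
[SC] allowed = {0000, 0001, 0020, 0021, 0120, 1000, 1001, 1020, 1021, 1100, 1120}
[TSO] allowed = {0000, 0001, 0020, 0021, 0100, 0120, 1000, 1001, 1020, 1021, 1100, 1120}
[PSO] allowed = {0000, 0001, 0020, 0021, 0100, 0120, 1000, 1001, 1020, 1021, 1100, 1120}
target 0001 ∈ {SC,TSO,PSO}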